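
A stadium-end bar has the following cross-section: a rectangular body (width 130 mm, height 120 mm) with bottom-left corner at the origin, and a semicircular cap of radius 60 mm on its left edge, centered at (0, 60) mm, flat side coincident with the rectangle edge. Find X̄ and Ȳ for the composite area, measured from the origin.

X̄ = 40.93 mm, Ȳ = 60.00 mm

rectangular body: A = 130 × 120 = 15600.00, centroid at (65.00, 60.00).
semicircular end: A = ½π·60² = 5654.87, centroid at (-25.46, 60.00).
ΣA = 21254.87 mm²
ΣAX̄ = (15600.00)(65.00) + (5654.87)(-25.46) = 870000.00 mm³
ΣAȲ = (15600.00)(60.00) + (5654.87)(60.00) = 1275292.01 mm³
X̄ = 870000.00 / 21254.87 = 40.93 mm
Ȳ = 1275292.01 / 21254.87 = 60.00 mm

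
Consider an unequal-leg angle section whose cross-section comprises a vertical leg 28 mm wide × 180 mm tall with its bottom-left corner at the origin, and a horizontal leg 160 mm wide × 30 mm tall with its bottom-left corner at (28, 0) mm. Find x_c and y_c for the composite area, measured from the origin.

vertical leg: A = 28 × 180 = 5040.00, centroid at (14.00, 90.00).
horizontal leg: A = 160 × 30 = 4800.00, centroid at (108.00, 15.00).
ΣA = 9840.00 mm², ΣAx_c = 588960.00 mm³, ΣAy_c = 525600.00 mm³.
x_c = 588960.00/9840.00 = 59.85 mm; y_c = 525600.00/9840.00 = 53.41 mm.

x_c = 59.85 mm, y_c = 53.41 mm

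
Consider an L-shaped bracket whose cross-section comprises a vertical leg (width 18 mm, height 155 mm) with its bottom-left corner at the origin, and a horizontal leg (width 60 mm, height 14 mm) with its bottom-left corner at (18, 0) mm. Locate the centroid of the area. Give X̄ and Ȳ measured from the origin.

vertical leg: A = 18 × 155 = 2790.00, centroid at (9.00, 77.50).
horizontal leg: A = 60 × 14 = 840.00, centroid at (48.00, 7.00).
ΣA = 3630.00 mm², ΣAX̄ = 65430.00 mm³, ΣAȲ = 222105.00 mm³.
X̄ = 65430.00/3630.00 = 18.02 mm; Ȳ = 222105.00/3630.00 = 61.19 mm.

X̄ = 18.02 mm, Ȳ = 61.19 mm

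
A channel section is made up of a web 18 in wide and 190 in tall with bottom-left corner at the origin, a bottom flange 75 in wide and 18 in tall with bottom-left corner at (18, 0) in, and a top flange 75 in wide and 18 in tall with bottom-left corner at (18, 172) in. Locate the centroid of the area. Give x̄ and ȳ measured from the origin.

x̄ = 29.51 in, ȳ = 95.00 in

web: A = 18 × 190 = 3420.00, centroid at (9.00, 95.00).
bottom flange: A = 75 × 18 = 1350.00, centroid at (55.50, 9.00).
top flange: A = 75 × 18 = 1350.00, centroid at (55.50, 181.00).
ΣA = 6120.00 in², ΣAx̄ = 180630.00 in³, ΣAȳ = 581400.00 in³.
x̄ = 180630.00/6120.00 = 29.51 in; ȳ = 581400.00/6120.00 = 95.00 in.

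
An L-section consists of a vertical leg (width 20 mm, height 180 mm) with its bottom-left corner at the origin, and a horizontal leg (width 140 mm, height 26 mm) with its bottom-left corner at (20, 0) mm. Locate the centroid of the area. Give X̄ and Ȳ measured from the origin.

X̄ = 50.22 mm, Ȳ = 51.29 mm

vertical leg: A = 20 × 180 = 3600.00, centroid at (10.00, 90.00).
horizontal leg: A = 140 × 26 = 3640.00, centroid at (90.00, 13.00).
ΣA = 7240.00 mm²
ΣAX̄ = (3600.00)(10.00) + (3640.00)(90.00) = 363600.00 mm³
ΣAȲ = (3600.00)(90.00) + (3640.00)(13.00) = 371320.00 mm³
X̄ = 363600.00 / 7240.00 = 50.22 mm
Ȳ = 371320.00 / 7240.00 = 51.29 mm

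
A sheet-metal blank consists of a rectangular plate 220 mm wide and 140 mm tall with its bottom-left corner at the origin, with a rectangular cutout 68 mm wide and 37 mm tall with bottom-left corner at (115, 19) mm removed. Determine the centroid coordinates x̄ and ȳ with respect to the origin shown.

Part | A | x̄ᵢ | ȳᵢ | A·x̄ᵢ | A·ȳᵢ
plate | 30800.00 | 110.00 | 70.00 | 3388000.00 | 2156000.00
hole | -2516.00 | 149.00 | 37.50 | -374884.00 | -94350.00
Σ | 28284.00 |  |  | 3013116.00 | 2061650.00
x̄ = 3013116.00 / 28284.00 = 106.53 mm
ȳ = 2061650.00 / 28284.00 = 72.89 mm

x̄ = 106.53 mm, ȳ = 72.89 mm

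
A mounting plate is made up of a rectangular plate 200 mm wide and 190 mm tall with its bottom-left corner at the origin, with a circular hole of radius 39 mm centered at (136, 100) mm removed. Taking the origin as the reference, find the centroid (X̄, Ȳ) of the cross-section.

X̄ = 94.82 mm, Ȳ = 94.28 mm

plate: A = 200 × 190 = 38000.00, centroid at (100.00, 95.00).
hole: A = −π·39² = -4778.36, centroid at (136.00, 100.00).
ΣA = 33221.64 mm²
ΣAX̄ = (38000.00)(100.00) + (-4778.36)(136.00) = 3150142.71 mm³
ΣAȲ = (38000.00)(95.00) + (-4778.36)(100.00) = 3132163.76 mm³
X̄ = 3150142.71 / 33221.64 = 94.82 mm
Ȳ = 3132163.76 / 33221.64 = 94.28 mm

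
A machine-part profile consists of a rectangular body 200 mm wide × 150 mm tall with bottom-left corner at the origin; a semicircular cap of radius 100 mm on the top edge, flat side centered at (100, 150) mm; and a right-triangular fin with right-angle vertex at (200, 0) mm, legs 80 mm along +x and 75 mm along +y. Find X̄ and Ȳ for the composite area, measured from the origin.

X̄ = 107.80 mm, Ȳ = 109.79 mm

rectangular body: A = 200 × 150 = 30000.00, centroid at (100.00, 75.00).
semicircular top: A = ½π·100² = 15707.96, centroid at (100.00, 192.44).
triangular fin: A = ½·80·75 = 3000.00, centroid at (226.67, 25.00).
ΣA = 48707.96 mm², ΣAX̄ = 5250796.33 mm³, ΣAȲ = 5347861.16 mm³.
X̄ = 5250796.33/48707.96 = 107.80 mm; Ȳ = 5347861.16/48707.96 = 109.79 mm.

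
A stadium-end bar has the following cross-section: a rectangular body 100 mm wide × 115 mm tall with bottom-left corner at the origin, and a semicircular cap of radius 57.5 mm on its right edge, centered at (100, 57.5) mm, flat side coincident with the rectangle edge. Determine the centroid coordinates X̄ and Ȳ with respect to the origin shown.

X̄ = 73.15 mm, Ȳ = 57.50 mm

rectangular body: A = 100 × 115 = 11500.00, centroid at (50.00, 57.50).
semicircular end: A = ½π·57.5² = 5193.45, centroid at (124.40, 57.50).
ΣA = 16693.45 mm², ΣAX̄ = 1221084.12 mm³, ΣAȲ = 959873.11 mm³.
X̄ = 1221084.12/16693.45 = 73.15 mm; Ȳ = 959873.11/16693.45 = 57.50 mm.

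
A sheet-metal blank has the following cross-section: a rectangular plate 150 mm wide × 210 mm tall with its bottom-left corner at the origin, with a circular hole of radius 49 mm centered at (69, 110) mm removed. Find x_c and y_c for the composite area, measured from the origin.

plate: A = 150 × 210 = 31500.00, centroid at (75.00, 105.00).
hole: A = −π·49² = -7542.96, centroid at (69.00, 110.00).
ΣA = 23957.04 mm², ΣAx_c = 1842035.49 mm³, ΣAy_c = 2477773.96 mm³.
x_c = 1842035.49/23957.04 = 76.89 mm; y_c = 2477773.96/23957.04 = 103.43 mm.

x_c = 76.89 mm, y_c = 103.43 mm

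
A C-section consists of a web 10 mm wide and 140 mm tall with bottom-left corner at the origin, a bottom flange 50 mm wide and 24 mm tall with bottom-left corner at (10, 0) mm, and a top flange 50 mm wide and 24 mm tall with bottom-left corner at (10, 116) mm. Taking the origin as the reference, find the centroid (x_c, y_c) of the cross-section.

web: A = 10 × 140 = 1400.00, centroid at (5.00, 70.00).
bottom flange: A = 50 × 24 = 1200.00, centroid at (35.00, 12.00).
top flange: A = 50 × 24 = 1200.00, centroid at (35.00, 128.00).
ΣA = 3800.00 mm², ΣAx_c = 91000.00 mm³, ΣAy_c = 266000.00 mm³.
x_c = 91000.00/3800.00 = 23.95 mm; y_c = 266000.00/3800.00 = 70.00 mm.

x_c = 23.95 mm, y_c = 70.00 mm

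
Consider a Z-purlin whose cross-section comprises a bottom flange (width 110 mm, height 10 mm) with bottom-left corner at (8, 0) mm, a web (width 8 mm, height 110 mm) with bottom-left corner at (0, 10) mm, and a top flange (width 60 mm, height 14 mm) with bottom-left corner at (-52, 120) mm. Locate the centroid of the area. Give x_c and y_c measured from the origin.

Part | A | x̄ᵢ | ȳᵢ | A·x̄ᵢ | A·ȳᵢ
bottom flange | 1100.00 | 63.00 | 5.00 | 69300.00 | 5500.00
web | 880.00 | 4.00 | 65.00 | 3520.00 | 57200.00
top flange | 840.00 | -22.00 | 127.00 | -18480.00 | 106680.00
Σ | 2820.00 |  |  | 54340.00 | 169380.00
x_c = 54340.00 / 2820.00 = 19.27 mm
y_c = 169380.00 / 2820.00 = 60.06 mm

x_c = 19.27 mm, y_c = 60.06 mm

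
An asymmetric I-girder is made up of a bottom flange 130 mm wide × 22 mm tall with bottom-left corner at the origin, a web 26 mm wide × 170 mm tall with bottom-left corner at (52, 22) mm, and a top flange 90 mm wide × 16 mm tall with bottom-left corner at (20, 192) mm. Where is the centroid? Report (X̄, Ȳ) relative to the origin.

bottom flange: A = 130 × 22 = 2860.00, centroid at (65.00, 11.00).
web: A = 26 × 170 = 4420.00, centroid at (65.00, 107.00).
top flange: A = 90 × 16 = 1440.00, centroid at (65.00, 200.00).
ΣA = 8720.00 mm²
ΣAX̄ = (2860.00)(65.00) + (4420.00)(65.00) + (1440.00)(65.00) = 566800.00 mm³
ΣAȲ = (2860.00)(11.00) + (4420.00)(107.00) + (1440.00)(200.00) = 792400.00 mm³
X̄ = 566800.00 / 8720.00 = 65.00 mm
Ȳ = 792400.00 / 8720.00 = 90.87 mm

X̄ = 65.00 mm, Ȳ = 90.87 mm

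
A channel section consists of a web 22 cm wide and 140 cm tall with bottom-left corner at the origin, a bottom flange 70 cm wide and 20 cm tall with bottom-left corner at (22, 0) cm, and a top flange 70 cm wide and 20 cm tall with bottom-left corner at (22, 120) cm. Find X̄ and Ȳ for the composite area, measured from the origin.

X̄ = 32.90 cm, Ȳ = 70.00 cm

Part | A | x̄ᵢ | ȳᵢ | A·x̄ᵢ | A·ȳᵢ
web | 3080.00 | 11.00 | 70.00 | 33880.00 | 215600.00
bottom flange | 1400.00 | 57.00 | 10.00 | 79800.00 | 14000.00
top flange | 1400.00 | 57.00 | 130.00 | 79800.00 | 182000.00
Σ | 5880.00 |  |  | 193480.00 | 411600.00
X̄ = 193480.00 / 5880.00 = 32.90 cm
Ȳ = 411600.00 / 5880.00 = 70.00 cm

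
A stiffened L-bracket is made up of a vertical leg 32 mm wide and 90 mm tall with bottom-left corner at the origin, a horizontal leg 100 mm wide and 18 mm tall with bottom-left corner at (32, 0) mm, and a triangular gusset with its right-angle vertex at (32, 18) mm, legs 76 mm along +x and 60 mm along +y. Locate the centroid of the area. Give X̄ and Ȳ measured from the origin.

vertical leg: A = 32 × 90 = 2880.00, centroid at (16.00, 45.00).
horizontal leg: A = 100 × 18 = 1800.00, centroid at (82.00, 9.00).
gusset: A = ½·76·60 = 2280.00, centroid at (57.33, 38.00).
ΣA = 6960.00 mm², ΣAX̄ = 324400.00 mm³, ΣAȲ = 232440.00 mm³.
X̄ = 324400.00/6960.00 = 46.61 mm; Ȳ = 232440.00/6960.00 = 33.40 mm.

X̄ = 46.61 mm, Ȳ = 33.40 mm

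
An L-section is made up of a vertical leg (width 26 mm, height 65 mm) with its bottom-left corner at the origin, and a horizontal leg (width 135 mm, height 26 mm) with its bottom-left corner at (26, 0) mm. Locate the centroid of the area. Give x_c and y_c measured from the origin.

vertical leg: A = 26 × 65 = 1690.00, centroid at (13.00, 32.50).
horizontal leg: A = 135 × 26 = 3510.00, centroid at (93.50, 13.00).
ΣA = 5200.00 mm²
ΣAx_c = (1690.00)(13.00) + (3510.00)(93.50) = 350155.00 mm³
ΣAy_c = (1690.00)(32.50) + (3510.00)(13.00) = 100555.00 mm³
x_c = 350155.00 / 5200.00 = 67.34 mm
y_c = 100555.00 / 5200.00 = 19.34 mm

x_c = 67.34 mm, y_c = 19.34 mm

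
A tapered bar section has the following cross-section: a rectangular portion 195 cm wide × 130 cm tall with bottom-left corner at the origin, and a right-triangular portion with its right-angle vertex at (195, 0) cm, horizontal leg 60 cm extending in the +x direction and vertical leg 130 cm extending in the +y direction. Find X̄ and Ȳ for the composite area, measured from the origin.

rectangular portion: A = 195 × 130 = 25350.00, centroid at (97.50, 65.00).
triangular portion: A = ½·60·130 = 3900.00, centroid at (215.00, 43.33).
ΣA = 29250.00 cm²
ΣAX̄ = (25350.00)(97.50) + (3900.00)(215.00) = 3310125.00 cm³
ΣAȲ = (25350.00)(65.00) + (3900.00)(43.33) = 1816750.00 cm³
X̄ = 3310125.00 / 29250.00 = 113.17 cm
Ȳ = 1816750.00 / 29250.00 = 62.11 cm

X̄ = 113.17 cm, Ȳ = 62.11 cm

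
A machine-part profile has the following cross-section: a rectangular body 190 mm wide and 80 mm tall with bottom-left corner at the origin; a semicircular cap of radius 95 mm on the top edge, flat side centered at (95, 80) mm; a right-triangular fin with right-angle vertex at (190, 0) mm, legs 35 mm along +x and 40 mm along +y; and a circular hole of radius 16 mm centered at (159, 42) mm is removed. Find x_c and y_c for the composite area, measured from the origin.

x_c = 95.79 mm, y_c = 78.21 mm

rectangular body: A = 190 × 80 = 15200.00, centroid at (95.00, 40.00).
semicircular top: A = ½π·95² = 14176.44, centroid at (95.00, 120.32).
triangular fin: A = ½·35·40 = 700.00, centroid at (201.67, 13.33).
hole: A = −π·16² = -804.25, centroid at (159.00, 42.00).
ΣA = 29272.19 mm²
ΣAx_c = (15200.00)(95.00) + (14176.44)(95.00) + (700.00)(201.67) + (-804.25)(159.00) = 2804052.78 mm³
ΣAy_c = (15200.00)(40.00) + (14176.44)(120.32) + (700.00)(13.33) + (-804.25)(42.00) = 2289253.21 mm³
x_c = 2804052.78 / 29272.19 = 95.79 mm
y_c = 2289253.21 / 29272.19 = 78.21 mm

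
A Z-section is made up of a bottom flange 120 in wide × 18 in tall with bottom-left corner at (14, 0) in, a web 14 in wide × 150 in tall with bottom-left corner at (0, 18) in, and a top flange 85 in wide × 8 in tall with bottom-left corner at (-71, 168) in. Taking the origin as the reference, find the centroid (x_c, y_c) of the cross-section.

x_c = 31.41 in, y_c = 67.15 in

bottom flange: A = 120 × 18 = 2160.00, centroid at (74.00, 9.00).
web: A = 14 × 150 = 2100.00, centroid at (7.00, 93.00).
top flange: A = 85 × 8 = 680.00, centroid at (-28.50, 172.00).
ΣA = 4940.00 in²
ΣAx_c = (2160.00)(74.00) + (2100.00)(7.00) + (680.00)(-28.50) = 155160.00 in³
ΣAy_c = (2160.00)(9.00) + (2100.00)(93.00) + (680.00)(172.00) = 331700.00 in³
x_c = 155160.00 / 4940.00 = 31.41 in
y_c = 331700.00 / 4940.00 = 67.15 in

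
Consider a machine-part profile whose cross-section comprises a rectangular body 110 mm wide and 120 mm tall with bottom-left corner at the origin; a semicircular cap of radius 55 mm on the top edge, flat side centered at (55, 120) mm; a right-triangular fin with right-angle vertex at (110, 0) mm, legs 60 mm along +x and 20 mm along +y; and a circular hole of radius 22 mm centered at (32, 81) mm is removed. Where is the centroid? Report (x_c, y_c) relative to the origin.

Part | A | x̄ᵢ | ȳᵢ | A·x̄ᵢ | A·ȳᵢ
rectangular body | 13200.00 | 55.00 | 60.00 | 726000.00 | 792000.00
semicircular top | 4751.66 | 55.00 | 143.34 | 261341.24 | 681115.73
triangular fin | 600.00 | 130.00 | 6.67 | 78000.00 | 4000.00
hole | -1520.53 | 32.00 | 81.00 | -48656.99 | -123163.00
Σ | 17031.13 |  |  | 1016684.25 | 1353952.73
x_c = 1016684.25 / 17031.13 = 59.70 mm
y_c = 1353952.73 / 17031.13 = 79.50 mm

x_c = 59.70 mm, y_c = 79.50 mm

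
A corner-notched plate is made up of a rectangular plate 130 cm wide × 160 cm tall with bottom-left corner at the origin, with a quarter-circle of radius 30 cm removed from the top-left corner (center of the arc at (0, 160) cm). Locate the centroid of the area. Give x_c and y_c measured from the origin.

plate: A = 130 × 160 = 20800.00, centroid at (65.00, 80.00).
removed quarter-circle: A = −¼π·30² = -706.86, centroid at (12.73, 147.27).
ΣA = 20093.14 cm²
ΣAx_c = (20800.00)(65.00) + (-706.86)(12.73) = 1343000.00 cm³
ΣAy_c = (20800.00)(80.00) + (-706.86)(147.27) = 1559902.66 cm³
x_c = 1343000.00 / 20093.14 = 66.84 cm
y_c = 1559902.66 / 20093.14 = 77.63 cm

x_c = 66.84 cm, y_c = 77.63 cm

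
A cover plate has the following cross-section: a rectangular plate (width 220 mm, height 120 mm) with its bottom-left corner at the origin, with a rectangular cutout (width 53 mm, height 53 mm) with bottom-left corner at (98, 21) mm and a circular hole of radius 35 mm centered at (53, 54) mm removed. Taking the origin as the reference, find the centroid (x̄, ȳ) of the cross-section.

x̄ = 119.05 mm, ȳ = 62.95 mm

plate: A = 220 × 120 = 26400.00, centroid at (110.00, 60.00).
hole 1: A = −(53 × 53) = -2809.00, centroid at (124.50, 47.50).
hole 2: A = −π·35² = -3848.45, centroid at (53.00, 54.00).
ΣA = 19742.55 mm², ΣAx̄ = 2350311.60 mm³, ΣAȳ = 1242756.15 mm³.
x̄ = 2350311.60/19742.55 = 119.05 mm; ȳ = 1242756.15/19742.55 = 62.95 mm.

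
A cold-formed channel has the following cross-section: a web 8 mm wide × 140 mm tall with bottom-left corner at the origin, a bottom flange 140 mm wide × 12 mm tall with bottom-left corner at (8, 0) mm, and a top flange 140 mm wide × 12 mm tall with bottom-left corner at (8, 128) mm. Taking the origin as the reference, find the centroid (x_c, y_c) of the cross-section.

x_c = 59.50 mm, y_c = 70.00 mm

web: A = 8 × 140 = 1120.00, centroid at (4.00, 70.00).
bottom flange: A = 140 × 12 = 1680.00, centroid at (78.00, 6.00).
top flange: A = 140 × 12 = 1680.00, centroid at (78.00, 134.00).
ΣA = 4480.00 mm²
ΣAx_c = (1120.00)(4.00) + (1680.00)(78.00) + (1680.00)(78.00) = 266560.00 mm³
ΣAy_c = (1120.00)(70.00) + (1680.00)(6.00) + (1680.00)(134.00) = 313600.00 mm³
x_c = 266560.00 / 4480.00 = 59.50 mm
y_c = 313600.00 / 4480.00 = 70.00 mm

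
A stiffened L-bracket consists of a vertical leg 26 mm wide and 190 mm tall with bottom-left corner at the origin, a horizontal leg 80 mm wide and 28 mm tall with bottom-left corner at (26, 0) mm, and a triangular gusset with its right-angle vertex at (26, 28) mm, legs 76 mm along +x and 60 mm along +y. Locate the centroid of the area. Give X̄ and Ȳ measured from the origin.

vertical leg: A = 26 × 190 = 4940.00, centroid at (13.00, 95.00).
horizontal leg: A = 80 × 28 = 2240.00, centroid at (66.00, 14.00).
gusset: A = ½·76·60 = 2280.00, centroid at (51.33, 48.00).
ΣA = 9460.00 mm²
ΣAX̄ = (4940.00)(13.00) + (2240.00)(66.00) + (2280.00)(51.33) = 329100.00 mm³
ΣAȲ = (4940.00)(95.00) + (2240.00)(14.00) + (2280.00)(48.00) = 610100.00 mm³
X̄ = 329100.00 / 9460.00 = 34.79 mm
Ȳ = 610100.00 / 9460.00 = 64.49 mm

X̄ = 34.79 mm, Ȳ = 64.49 mm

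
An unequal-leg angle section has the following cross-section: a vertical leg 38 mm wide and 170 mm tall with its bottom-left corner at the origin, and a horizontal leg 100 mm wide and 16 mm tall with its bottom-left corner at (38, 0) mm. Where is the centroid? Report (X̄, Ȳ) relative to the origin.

X̄ = 32.70 mm, Ȳ = 69.71 mm

Part | A | x̄ᵢ | ȳᵢ | A·x̄ᵢ | A·ȳᵢ
vertical leg | 6460.00 | 19.00 | 85.00 | 122740.00 | 549100.00
horizontal leg | 1600.00 | 88.00 | 8.00 | 140800.00 | 12800.00
Σ | 8060.00 |  |  | 263540.00 | 561900.00
X̄ = 263540.00 / 8060.00 = 32.70 mm
Ȳ = 561900.00 / 8060.00 = 69.71 mm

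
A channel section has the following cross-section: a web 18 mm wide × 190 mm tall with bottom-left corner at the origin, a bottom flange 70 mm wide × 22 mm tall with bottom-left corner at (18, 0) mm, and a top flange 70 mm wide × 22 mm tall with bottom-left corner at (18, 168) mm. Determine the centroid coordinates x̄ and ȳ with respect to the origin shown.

x̄ = 29.85 mm, ȳ = 95.00 mm

Part | A | x̄ᵢ | ȳᵢ | A·x̄ᵢ | A·ȳᵢ
web | 3420.00 | 9.00 | 95.00 | 30780.00 | 324900.00
bottom flange | 1540.00 | 53.00 | 11.00 | 81620.00 | 16940.00
top flange | 1540.00 | 53.00 | 179.00 | 81620.00 | 275660.00
Σ | 6500.00 |  |  | 194020.00 | 617500.00
x̄ = 194020.00 / 6500.00 = 29.85 mm
ȳ = 617500.00 / 6500.00 = 95.00 mm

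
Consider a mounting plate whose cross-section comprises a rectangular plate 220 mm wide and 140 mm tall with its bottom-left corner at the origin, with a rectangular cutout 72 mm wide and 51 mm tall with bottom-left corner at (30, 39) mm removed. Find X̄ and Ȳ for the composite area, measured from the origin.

Part | A | x̄ᵢ | ȳᵢ | A·x̄ᵢ | A·ȳᵢ
plate | 30800.00 | 110.00 | 70.00 | 3388000.00 | 2156000.00
hole | -3672.00 | 66.00 | 64.50 | -242352.00 | -236844.00
Σ | 27128.00 |  |  | 3145648.00 | 1919156.00
X̄ = 3145648.00 / 27128.00 = 115.96 mm
Ȳ = 1919156.00 / 27128.00 = 70.74 mm

X̄ = 115.96 mm, Ȳ = 70.74 mm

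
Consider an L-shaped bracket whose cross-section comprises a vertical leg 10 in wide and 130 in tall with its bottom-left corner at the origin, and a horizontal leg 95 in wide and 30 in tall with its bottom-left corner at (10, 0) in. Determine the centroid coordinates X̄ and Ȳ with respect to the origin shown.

X̄ = 41.05 in, Ȳ = 30.66 in

Part | A | x̄ᵢ | ȳᵢ | A·x̄ᵢ | A·ȳᵢ
vertical leg | 1300.00 | 5.00 | 65.00 | 6500.00 | 84500.00
horizontal leg | 2850.00 | 57.50 | 15.00 | 163875.00 | 42750.00
Σ | 4150.00 |  |  | 170375.00 | 127250.00
X̄ = 170375.00 / 4150.00 = 41.05 in
Ȳ = 127250.00 / 4150.00 = 30.66 in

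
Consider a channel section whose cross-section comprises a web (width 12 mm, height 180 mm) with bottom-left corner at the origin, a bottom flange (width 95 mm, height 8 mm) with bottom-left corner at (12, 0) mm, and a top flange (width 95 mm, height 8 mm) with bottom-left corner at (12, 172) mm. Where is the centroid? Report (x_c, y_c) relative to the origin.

Part | A | x̄ᵢ | ȳᵢ | A·x̄ᵢ | A·ȳᵢ
web | 2160.00 | 6.00 | 90.00 | 12960.00 | 194400.00
bottom flange | 760.00 | 59.50 | 4.00 | 45220.00 | 3040.00
top flange | 760.00 | 59.50 | 176.00 | 45220.00 | 133760.00
Σ | 3680.00 |  |  | 103400.00 | 331200.00
x_c = 103400.00 / 3680.00 = 28.10 mm
y_c = 331200.00 / 3680.00 = 90.00 mm

x_c = 28.10 mm, y_c = 90.00 mm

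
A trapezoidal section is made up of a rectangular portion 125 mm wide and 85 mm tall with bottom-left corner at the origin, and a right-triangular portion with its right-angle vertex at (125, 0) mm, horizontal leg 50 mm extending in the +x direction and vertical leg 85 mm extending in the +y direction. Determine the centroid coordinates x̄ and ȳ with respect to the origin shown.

rectangular portion: A = 125 × 85 = 10625.00, centroid at (62.50, 42.50).
triangular portion: A = ½·50·85 = 2125.00, centroid at (141.67, 28.33).
ΣA = 12750.00 mm²
ΣAx̄ = (10625.00)(62.50) + (2125.00)(141.67) = 965104.17 mm³
ΣAȳ = (10625.00)(42.50) + (2125.00)(28.33) = 511770.83 mm³
x̄ = 965104.17 / 12750.00 = 75.69 mm
ȳ = 511770.83 / 12750.00 = 40.14 mm

x̄ = 75.69 mm, ȳ = 40.14 mm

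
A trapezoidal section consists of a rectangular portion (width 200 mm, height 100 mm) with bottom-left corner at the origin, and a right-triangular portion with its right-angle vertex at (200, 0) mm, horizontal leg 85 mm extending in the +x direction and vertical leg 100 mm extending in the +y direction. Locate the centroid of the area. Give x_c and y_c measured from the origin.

rectangular portion: A = 200 × 100 = 20000.00, centroid at (100.00, 50.00).
triangular portion: A = ½·85·100 = 4250.00, centroid at (228.33, 33.33).
ΣA = 24250.00 mm², ΣAx_c = 2970416.67 mm³, ΣAy_c = 1141666.67 mm³.
x_c = 2970416.67/24250.00 = 122.49 mm; y_c = 1141666.67/24250.00 = 47.08 mm.

x_c = 122.49 mm, y_c = 47.08 mm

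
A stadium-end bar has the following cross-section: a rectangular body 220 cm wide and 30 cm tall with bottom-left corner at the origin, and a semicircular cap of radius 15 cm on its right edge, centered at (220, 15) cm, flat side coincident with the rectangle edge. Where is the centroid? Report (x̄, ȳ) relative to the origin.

x̄ = 115.91 cm, ȳ = 15.00 cm

rectangular body: A = 220 × 30 = 6600.00, centroid at (110.00, 15.00).
semicircular end: A = ½π·15² = 353.43, centroid at (226.37, 15.00).
ΣA = 6953.43 cm²
ΣAx̄ = (6600.00)(110.00) + (353.43)(226.37) = 806004.42 cm³
ΣAȳ = (6600.00)(15.00) + (353.43)(15.00) = 104301.44 cm³
x̄ = 806004.42 / 6953.43 = 115.91 cm
ȳ = 104301.44 / 6953.43 = 15.00 cm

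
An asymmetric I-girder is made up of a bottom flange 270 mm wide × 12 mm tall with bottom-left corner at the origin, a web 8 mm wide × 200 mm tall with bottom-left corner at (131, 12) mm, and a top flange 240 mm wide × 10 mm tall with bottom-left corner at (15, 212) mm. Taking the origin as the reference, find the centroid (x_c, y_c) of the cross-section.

Part | A | x̄ᵢ | ȳᵢ | A·x̄ᵢ | A·ȳᵢ
bottom flange | 3240.00 | 135.00 | 6.00 | 437400.00 | 19440.00
web | 1600.00 | 135.00 | 112.00 | 216000.00 | 179200.00
top flange | 2400.00 | 135.00 | 217.00 | 324000.00 | 520800.00
Σ | 7240.00 |  |  | 977400.00 | 719440.00
x_c = 977400.00 / 7240.00 = 135.00 mm
y_c = 719440.00 / 7240.00 = 99.37 mm

x_c = 135.00 mm, y_c = 99.37 mm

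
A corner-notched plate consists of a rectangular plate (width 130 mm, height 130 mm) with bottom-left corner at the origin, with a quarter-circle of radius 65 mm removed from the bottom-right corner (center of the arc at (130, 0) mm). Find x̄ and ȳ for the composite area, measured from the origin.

x̄ = 55.86 mm, ȳ = 74.14 mm

Part | A | x̄ᵢ | ȳᵢ | A·x̄ᵢ | A·ȳᵢ
plate | 16900.00 | 65.00 | 65.00 | 1098500.00 | 1098500.00
removed quarter-circle | -3318.31 | 102.41 | 27.59 | -339838.27 | -91541.67
Σ | 13581.69 |  |  | 758661.73 | 1006958.33
x̄ = 758661.73 / 13581.69 = 55.86 mm
ȳ = 1006958.33 / 13581.69 = 74.14 mm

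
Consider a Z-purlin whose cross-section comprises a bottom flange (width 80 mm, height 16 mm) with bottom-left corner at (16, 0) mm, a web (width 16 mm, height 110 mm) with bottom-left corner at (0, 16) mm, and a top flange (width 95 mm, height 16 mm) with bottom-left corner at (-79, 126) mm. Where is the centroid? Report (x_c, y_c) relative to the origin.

x_c = 8.31 mm, y_c = 74.32 mm

Part | A | x̄ᵢ | ȳᵢ | A·x̄ᵢ | A·ȳᵢ
bottom flange | 1280.00 | 56.00 | 8.00 | 71680.00 | 10240.00
web | 1760.00 | 8.00 | 71.00 | 14080.00 | 124960.00
top flange | 1520.00 | -31.50 | 134.00 | -47880.00 | 203680.00
Σ | 4560.00 |  |  | 37880.00 | 338880.00
x_c = 37880.00 / 4560.00 = 8.31 mm
y_c = 338880.00 / 4560.00 = 74.32 mm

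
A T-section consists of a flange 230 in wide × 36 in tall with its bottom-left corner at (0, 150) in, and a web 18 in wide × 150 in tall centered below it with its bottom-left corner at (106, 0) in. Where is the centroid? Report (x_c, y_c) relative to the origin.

x_c = 115.00 in, y_c = 145.13 in

Part | A | x̄ᵢ | ȳᵢ | A·x̄ᵢ | A·ȳᵢ
web | 2700.00 | 115.00 | 75.00 | 310500.00 | 202500.00
flange | 8280.00 | 115.00 | 168.00 | 952200.00 | 1391040.00
Σ | 10980.00 |  |  | 1262700.00 | 1593540.00
x_c = 1262700.00 / 10980.00 = 115.00 in
y_c = 1593540.00 / 10980.00 = 145.13 in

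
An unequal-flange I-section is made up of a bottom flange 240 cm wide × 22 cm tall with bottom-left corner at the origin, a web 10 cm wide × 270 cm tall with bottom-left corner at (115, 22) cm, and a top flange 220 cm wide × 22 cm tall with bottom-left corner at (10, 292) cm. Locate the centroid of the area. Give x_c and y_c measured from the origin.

bottom flange: A = 240 × 22 = 5280.00, centroid at (120.00, 11.00).
web: A = 10 × 270 = 2700.00, centroid at (120.00, 157.00).
top flange: A = 220 × 22 = 4840.00, centroid at (120.00, 303.00).
ΣA = 12820.00 cm²
ΣAx_c = (5280.00)(120.00) + (2700.00)(120.00) + (4840.00)(120.00) = 1538400.00 cm³
ΣAy_c = (5280.00)(11.00) + (2700.00)(157.00) + (4840.00)(303.00) = 1948500.00 cm³
x_c = 1538400.00 / 12820.00 = 120.00 cm
y_c = 1948500.00 / 12820.00 = 151.99 cm

x_c = 120.00 cm, y_c = 151.99 cm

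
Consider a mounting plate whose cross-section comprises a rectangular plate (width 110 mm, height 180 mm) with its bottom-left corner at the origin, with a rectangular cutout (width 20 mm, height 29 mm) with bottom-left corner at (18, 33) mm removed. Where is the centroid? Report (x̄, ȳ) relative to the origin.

x̄ = 55.81 mm, ȳ = 91.28 mm

plate: A = 110 × 180 = 19800.00, centroid at (55.00, 90.00).
hole: A = −(20 × 29) = -580.00, centroid at (28.00, 47.50).
ΣA = 19220.00 mm²
ΣAx̄ = (19800.00)(55.00) + (-580.00)(28.00) = 1072760.00 mm³
ΣAȳ = (19800.00)(90.00) + (-580.00)(47.50) = 1754450.00 mm³
x̄ = 1072760.00 / 19220.00 = 55.81 mm
ȳ = 1754450.00 / 19220.00 = 91.28 mm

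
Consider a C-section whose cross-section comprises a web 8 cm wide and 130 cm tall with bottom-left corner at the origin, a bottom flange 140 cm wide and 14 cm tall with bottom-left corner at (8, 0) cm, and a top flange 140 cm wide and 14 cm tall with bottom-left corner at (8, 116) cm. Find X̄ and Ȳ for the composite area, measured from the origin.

X̄ = 62.48 cm, Ȳ = 65.00 cm

Part | A | x̄ᵢ | ȳᵢ | A·x̄ᵢ | A·ȳᵢ
web | 1040.00 | 4.00 | 65.00 | 4160.00 | 67600.00
bottom flange | 1960.00 | 78.00 | 7.00 | 152880.00 | 13720.00
top flange | 1960.00 | 78.00 | 123.00 | 152880.00 | 241080.00
Σ | 4960.00 |  |  | 309920.00 | 322400.00
X̄ = 309920.00 / 4960.00 = 62.48 cm
Ȳ = 322400.00 / 4960.00 = 65.00 cm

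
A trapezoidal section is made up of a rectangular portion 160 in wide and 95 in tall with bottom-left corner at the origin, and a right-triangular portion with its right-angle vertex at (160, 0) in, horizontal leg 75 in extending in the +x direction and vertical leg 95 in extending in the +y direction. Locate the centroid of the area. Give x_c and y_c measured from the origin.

x_c = 99.94 in, y_c = 44.49 in

rectangular portion: A = 160 × 95 = 15200.00, centroid at (80.00, 47.50).
triangular portion: A = ½·75·95 = 3562.50, centroid at (185.00, 31.67).
ΣA = 18762.50 in², ΣAx_c = 1875062.50 in³, ΣAy_c = 834812.50 in³.
x_c = 1875062.50/18762.50 = 99.94 in; y_c = 834812.50/18762.50 = 44.49 in.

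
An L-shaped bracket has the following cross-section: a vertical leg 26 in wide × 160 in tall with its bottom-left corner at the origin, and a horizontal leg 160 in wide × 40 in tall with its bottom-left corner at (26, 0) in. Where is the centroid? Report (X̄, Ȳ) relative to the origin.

X̄ = 69.36 in, Ȳ = 43.64 in

Part | A | x̄ᵢ | ȳᵢ | A·x̄ᵢ | A·ȳᵢ
vertical leg | 4160.00 | 13.00 | 80.00 | 54080.00 | 332800.00
horizontal leg | 6400.00 | 106.00 | 20.00 | 678400.00 | 128000.00
Σ | 10560.00 |  |  | 732480.00 | 460800.00
X̄ = 732480.00 / 10560.00 = 69.36 in
Ȳ = 460800.00 / 10560.00 = 43.64 in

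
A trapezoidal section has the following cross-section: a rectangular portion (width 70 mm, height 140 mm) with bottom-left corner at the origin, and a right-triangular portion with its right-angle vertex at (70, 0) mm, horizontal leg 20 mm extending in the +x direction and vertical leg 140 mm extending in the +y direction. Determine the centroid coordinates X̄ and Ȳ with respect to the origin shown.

X̄ = 40.21 mm, Ȳ = 67.08 mm

rectangular portion: A = 70 × 140 = 9800.00, centroid at (35.00, 70.00).
triangular portion: A = ½·20·140 = 1400.00, centroid at (76.67, 46.67).
ΣA = 11200.00 mm²
ΣAX̄ = (9800.00)(35.00) + (1400.00)(76.67) = 450333.33 mm³
ΣAȲ = (9800.00)(70.00) + (1400.00)(46.67) = 751333.33 mm³
X̄ = 450333.33 / 11200.00 = 40.21 mm
Ȳ = 751333.33 / 11200.00 = 67.08 mm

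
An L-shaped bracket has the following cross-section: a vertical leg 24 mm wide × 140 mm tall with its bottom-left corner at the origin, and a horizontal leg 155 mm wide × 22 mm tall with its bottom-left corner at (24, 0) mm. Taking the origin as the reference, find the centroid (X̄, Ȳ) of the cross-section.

vertical leg: A = 24 × 140 = 3360.00, centroid at (12.00, 70.00).
horizontal leg: A = 155 × 22 = 3410.00, centroid at (101.50, 11.00).
ΣA = 6770.00 mm²
ΣAX̄ = (3360.00)(12.00) + (3410.00)(101.50) = 386435.00 mm³
ΣAȲ = (3360.00)(70.00) + (3410.00)(11.00) = 272710.00 mm³
X̄ = 386435.00 / 6770.00 = 57.08 mm
Ȳ = 272710.00 / 6770.00 = 40.28 mm

X̄ = 57.08 mm, Ȳ = 40.28 mm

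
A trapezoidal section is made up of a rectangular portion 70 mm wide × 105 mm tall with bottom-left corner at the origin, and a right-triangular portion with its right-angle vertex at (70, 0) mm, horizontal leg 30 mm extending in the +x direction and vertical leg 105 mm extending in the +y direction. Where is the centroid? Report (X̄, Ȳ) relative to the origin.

X̄ = 42.94 mm, Ȳ = 49.41 mm

rectangular portion: A = 70 × 105 = 7350.00, centroid at (35.00, 52.50).
triangular portion: A = ½·30·105 = 1575.00, centroid at (80.00, 35.00).
ΣA = 8925.00 mm²
ΣAX̄ = (7350.00)(35.00) + (1575.00)(80.00) = 383250.00 mm³
ΣAȲ = (7350.00)(52.50) + (1575.00)(35.00) = 441000.00 mm³
X̄ = 383250.00 / 8925.00 = 42.94 mm
Ȳ = 441000.00 / 8925.00 = 49.41 mm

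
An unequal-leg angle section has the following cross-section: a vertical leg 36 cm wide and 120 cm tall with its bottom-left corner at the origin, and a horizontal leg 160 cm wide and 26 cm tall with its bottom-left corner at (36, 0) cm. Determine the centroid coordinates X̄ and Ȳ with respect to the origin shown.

Part | A | x̄ᵢ | ȳᵢ | A·x̄ᵢ | A·ȳᵢ
vertical leg | 4320.00 | 18.00 | 60.00 | 77760.00 | 259200.00
horizontal leg | 4160.00 | 116.00 | 13.00 | 482560.00 | 54080.00
Σ | 8480.00 |  |  | 560320.00 | 313280.00
X̄ = 560320.00 / 8480.00 = 66.08 cm
Ȳ = 313280.00 / 8480.00 = 36.94 cm

X̄ = 66.08 cm, Ȳ = 36.94 cm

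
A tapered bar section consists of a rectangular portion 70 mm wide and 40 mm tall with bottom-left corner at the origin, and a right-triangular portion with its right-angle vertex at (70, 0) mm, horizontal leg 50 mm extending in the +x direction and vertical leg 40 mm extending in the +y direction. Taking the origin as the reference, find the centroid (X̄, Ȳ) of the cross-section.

X̄ = 48.60 mm, Ȳ = 18.25 mm

rectangular portion: A = 70 × 40 = 2800.00, centroid at (35.00, 20.00).
triangular portion: A = ½·50·40 = 1000.00, centroid at (86.67, 13.33).
ΣA = 3800.00 mm², ΣAX̄ = 184666.67 mm³, ΣAȲ = 69333.33 mm³.
X̄ = 184666.67/3800.00 = 48.60 mm; Ȳ = 69333.33/3800.00 = 18.25 mm.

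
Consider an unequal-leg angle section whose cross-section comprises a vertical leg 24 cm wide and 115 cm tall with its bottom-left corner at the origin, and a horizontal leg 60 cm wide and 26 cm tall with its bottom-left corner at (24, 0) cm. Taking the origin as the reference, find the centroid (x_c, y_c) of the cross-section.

x_c = 27.17 cm, y_c = 41.43 cm

Part | A | x̄ᵢ | ȳᵢ | A·x̄ᵢ | A·ȳᵢ
vertical leg | 2760.00 | 12.00 | 57.50 | 33120.00 | 158700.00
horizontal leg | 1560.00 | 54.00 | 13.00 | 84240.00 | 20280.00
Σ | 4320.00 |  |  | 117360.00 | 178980.00
x_c = 117360.00 / 4320.00 = 27.17 cm
y_c = 178980.00 / 4320.00 = 41.43 cm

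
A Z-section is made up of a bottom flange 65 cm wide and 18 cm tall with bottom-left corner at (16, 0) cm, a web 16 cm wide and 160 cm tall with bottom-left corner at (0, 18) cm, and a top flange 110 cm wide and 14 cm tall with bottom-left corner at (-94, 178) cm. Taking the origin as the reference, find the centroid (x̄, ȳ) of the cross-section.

Part | A | x̄ᵢ | ȳᵢ | A·x̄ᵢ | A·ȳᵢ
bottom flange | 1170.00 | 48.50 | 9.00 | 56745.00 | 10530.00
web | 2560.00 | 8.00 | 98.00 | 20480.00 | 250880.00
top flange | 1540.00 | -39.00 | 185.00 | -60060.00 | 284900.00
Σ | 5270.00 |  |  | 17165.00 | 546310.00
x̄ = 17165.00 / 5270.00 = 3.26 cm
ȳ = 546310.00 / 5270.00 = 103.66 cm

x̄ = 3.26 cm, ȳ = 103.66 cm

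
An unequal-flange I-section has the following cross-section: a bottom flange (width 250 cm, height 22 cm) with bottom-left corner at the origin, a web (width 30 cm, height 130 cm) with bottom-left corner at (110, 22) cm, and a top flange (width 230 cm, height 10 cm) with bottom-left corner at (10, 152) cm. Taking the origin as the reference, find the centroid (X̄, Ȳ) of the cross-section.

bottom flange: A = 250 × 22 = 5500.00, centroid at (125.00, 11.00).
web: A = 30 × 130 = 3900.00, centroid at (125.00, 87.00).
top flange: A = 230 × 10 = 2300.00, centroid at (125.00, 157.00).
ΣA = 11700.00 cm², ΣAX̄ = 1462500.00 cm³, ΣAȲ = 760900.00 cm³.
X̄ = 1462500.00/11700.00 = 125.00 cm; Ȳ = 760900.00/11700.00 = 65.03 cm.

X̄ = 125.00 cm, Ȳ = 65.03 cm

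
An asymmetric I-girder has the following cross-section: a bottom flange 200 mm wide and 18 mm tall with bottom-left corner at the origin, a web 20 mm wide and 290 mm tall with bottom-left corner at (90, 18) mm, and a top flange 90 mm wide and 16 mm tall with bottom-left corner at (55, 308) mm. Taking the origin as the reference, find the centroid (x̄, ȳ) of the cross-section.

bottom flange: A = 200 × 18 = 3600.00, centroid at (100.00, 9.00).
web: A = 20 × 290 = 5800.00, centroid at (100.00, 163.00).
top flange: A = 90 × 16 = 1440.00, centroid at (100.00, 316.00).
ΣA = 10840.00 mm²
ΣAx̄ = (3600.00)(100.00) + (5800.00)(100.00) + (1440.00)(100.00) = 1084000.00 mm³
ΣAȳ = (3600.00)(9.00) + (5800.00)(163.00) + (1440.00)(316.00) = 1432840.00 mm³
x̄ = 1084000.00 / 10840.00 = 100.00 mm
ȳ = 1432840.00 / 10840.00 = 132.18 mm

x̄ = 100.00 mm, ȳ = 132.18 mm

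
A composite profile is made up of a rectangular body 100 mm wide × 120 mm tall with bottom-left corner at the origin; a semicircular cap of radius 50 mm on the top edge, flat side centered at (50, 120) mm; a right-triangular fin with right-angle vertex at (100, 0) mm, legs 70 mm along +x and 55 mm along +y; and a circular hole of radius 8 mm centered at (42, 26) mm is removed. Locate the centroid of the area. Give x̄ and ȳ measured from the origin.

x̄ = 58.09 mm, ȳ = 73.91 mm

rectangular body: A = 100 × 120 = 12000.00, centroid at (50.00, 60.00).
semicircular top: A = ½π·50² = 3926.99, centroid at (50.00, 141.22).
triangular fin: A = ½·70·55 = 1925.00, centroid at (123.33, 18.33).
hole: A = −π·8² = -201.06, centroid at (42.00, 26.00).
ΣA = 17650.93 mm², ΣAx̄ = 1025321.61 mm³, ΣAȳ = 1304636.29 mm³.
x̄ = 1025321.61/17650.93 = 58.09 mm; ȳ = 1304636.29/17650.93 = 73.91 mm.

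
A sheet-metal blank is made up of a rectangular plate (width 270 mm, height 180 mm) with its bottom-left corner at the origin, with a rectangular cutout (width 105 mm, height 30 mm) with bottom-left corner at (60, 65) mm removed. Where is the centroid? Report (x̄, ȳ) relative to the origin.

x̄ = 136.56 mm, ȳ = 90.69 mm

Part | A | x̄ᵢ | ȳᵢ | A·x̄ᵢ | A·ȳᵢ
plate | 48600.00 | 135.00 | 90.00 | 6561000.00 | 4374000.00
hole | -3150.00 | 112.50 | 80.00 | -354375.00 | -252000.00
Σ | 45450.00 |  |  | 6206625.00 | 4122000.00
x̄ = 6206625.00 / 45450.00 = 136.56 mm
ȳ = 4122000.00 / 45450.00 = 90.69 mm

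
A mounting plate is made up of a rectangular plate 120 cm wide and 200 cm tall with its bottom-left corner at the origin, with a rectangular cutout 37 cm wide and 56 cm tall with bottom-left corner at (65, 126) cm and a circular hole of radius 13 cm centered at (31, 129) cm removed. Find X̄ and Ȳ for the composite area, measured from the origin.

X̄ = 58.44 cm, Ȳ = 94.05 cm

Part | A | x̄ᵢ | ȳᵢ | A·x̄ᵢ | A·ȳᵢ
plate | 24000.00 | 60.00 | 100.00 | 1440000.00 | 2400000.00
hole 1 | -2072.00 | 83.50 | 154.00 | -173012.00 | -319088.00
hole 2 | -530.93 | 31.00 | 129.00 | -16458.80 | -68489.86
Σ | 21397.07 |  |  | 1250529.20 | 2012422.14
X̄ = 1250529.20 / 21397.07 = 58.44 cm
Ȳ = 2012422.14 / 21397.07 = 94.05 cm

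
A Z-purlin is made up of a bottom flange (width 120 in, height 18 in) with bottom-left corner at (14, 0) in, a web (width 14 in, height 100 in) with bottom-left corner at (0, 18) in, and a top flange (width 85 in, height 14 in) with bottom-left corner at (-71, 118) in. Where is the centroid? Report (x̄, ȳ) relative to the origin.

bottom flange: A = 120 × 18 = 2160.00, centroid at (74.00, 9.00).
web: A = 14 × 100 = 1400.00, centroid at (7.00, 68.00).
top flange: A = 85 × 14 = 1190.00, centroid at (-28.50, 125.00).
ΣA = 4750.00 in²
ΣAx̄ = (2160.00)(74.00) + (1400.00)(7.00) + (1190.00)(-28.50) = 135725.00 in³
ΣAȳ = (2160.00)(9.00) + (1400.00)(68.00) + (1190.00)(125.00) = 263390.00 in³
x̄ = 135725.00 / 4750.00 = 28.57 in
ȳ = 263390.00 / 4750.00 = 55.45 in

x̄ = 28.57 in, ȳ = 55.45 in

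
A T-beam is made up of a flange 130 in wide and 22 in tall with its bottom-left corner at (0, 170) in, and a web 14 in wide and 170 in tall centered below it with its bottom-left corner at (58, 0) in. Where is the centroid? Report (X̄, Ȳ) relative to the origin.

Part | A | x̄ᵢ | ȳᵢ | A·x̄ᵢ | A·ȳᵢ
web | 2380.00 | 65.00 | 85.00 | 154700.00 | 202300.00
flange | 2860.00 | 65.00 | 181.00 | 185900.00 | 517660.00
Σ | 5240.00 |  |  | 340600.00 | 719960.00
X̄ = 340600.00 / 5240.00 = 65.00 in
Ȳ = 719960.00 / 5240.00 = 137.40 in

X̄ = 65.00 in, Ȳ = 137.40 in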